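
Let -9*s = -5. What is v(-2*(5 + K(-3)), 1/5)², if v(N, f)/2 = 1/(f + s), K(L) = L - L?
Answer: 2025/289 ≈ 7.0069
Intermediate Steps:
s = 5/9 (s = -⅑*(-5) = 5/9 ≈ 0.55556)
K(L) = 0
v(N, f) = 2/(5/9 + f) (v(N, f) = 2/(f + 5/9) = 2/(5/9 + f))
v(-2*(5 + K(-3)), 1/5)² = (18/(5 + 9/5))² = (18/(34/5))² = (18*(5/34))² = (45/17)² = 2025/289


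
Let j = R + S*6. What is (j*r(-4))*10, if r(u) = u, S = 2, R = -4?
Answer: -320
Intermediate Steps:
j = 8 (j = -4 + 2*6 = -4 + 12 = 8)
(j*r(-4))*10 = (8*(-4))*10 = -32*10 = -320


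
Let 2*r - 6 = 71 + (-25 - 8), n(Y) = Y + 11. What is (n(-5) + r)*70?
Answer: 1960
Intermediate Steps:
n(Y) = 11 + Y
r = 22 (r = 3 + (71 + (-25 - 8))/2 = 3 + (71 - 33)/2 = 3 + (½)*38 = 3 + 19 = 22)
(n(-5) + r)*70 = ((11 - 5) + 22)*70 = (6 + 22)*70 = 28*70 = 1960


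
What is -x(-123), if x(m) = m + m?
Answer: 246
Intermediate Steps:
x(m) = 2*m
-x(-123) = -2*(-123) = -1*(-246) = 246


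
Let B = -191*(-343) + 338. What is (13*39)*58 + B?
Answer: 95257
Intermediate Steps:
B = 65851 (B = 65513 + 338 = 65851)
(13*39)*58 + B = (13*39)*58 + 65851 = 507*58 + 65851 = 29406 + 65851 = 95257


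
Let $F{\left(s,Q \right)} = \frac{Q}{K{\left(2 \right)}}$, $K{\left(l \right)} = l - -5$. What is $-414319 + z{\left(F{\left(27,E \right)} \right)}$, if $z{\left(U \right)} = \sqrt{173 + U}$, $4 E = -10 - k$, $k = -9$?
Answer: $-414319 + \frac{\sqrt{33901}}{14} \approx -4.1431 \cdot 10^{5}$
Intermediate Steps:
$E = - \frac{1}{4}$ ($E = \frac{-10 - -9}{4} = \frac{-10 + 9}{4} = \frac{1}{4} \left(-1\right) = - \frac{1}{4} \approx -0.25$)
$K{\left(l \right)} = 5 + l$ ($K{\left(l \right)} = l + 5 = 5 + l$)
$F{\left(s,Q \right)} = \frac{Q}{7}$ ($F{\left(s,Q \right)} = \frac{Q}{5 + 2} = \frac{Q}{7}$)
$-414319 + z{\left(F{\left(27,E \right)} \right)} = -414319 + \sqrt{173 + \frac{1}{7} \left(- \frac{1}{4}\right)} = -414319 + \sqrt{173 - \frac{1}{28}} = -414319 + \sqrt{\frac{4843}{28}} = -414319 + \frac{\sqrt{33901}}{14}$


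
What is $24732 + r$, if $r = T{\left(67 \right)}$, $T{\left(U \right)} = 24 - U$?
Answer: $24689$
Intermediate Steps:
$r = -43$ ($r = 24 - 67 = -43$)
$24732 + r = 24732 - 43 = 24689$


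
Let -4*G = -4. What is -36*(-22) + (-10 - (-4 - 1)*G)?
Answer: 787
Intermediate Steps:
G = 1 (G = -¼*(-4) = 1)
-36*(-22) + (-10 - (-4 - 1)*G) = -36*(-22) + (-10 - (-4 - 1)) = 792 + (-10 - (-5)) = 792 + (-10 - 1*(-5)) = 792 + (-10 + 5) = 792 - 5 = 787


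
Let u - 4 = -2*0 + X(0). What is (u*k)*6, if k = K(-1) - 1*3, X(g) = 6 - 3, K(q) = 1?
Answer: -84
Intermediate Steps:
X(g) = 3
u = 7 (u = 4 + (-2*0 + 3) = 4 + (0 + 3) = 4 + 3 = 7)
k = -2 (k = 1 - 1*3 = 1 - 3 = -2)
(u*k)*6 = (7*(-2))*6 = -14*6 = -84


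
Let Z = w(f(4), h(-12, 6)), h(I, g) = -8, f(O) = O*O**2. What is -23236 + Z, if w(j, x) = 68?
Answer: -23168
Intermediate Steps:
f(O) = O**3
Z = 68
-23236 + Z = -23236 + 68 = -23168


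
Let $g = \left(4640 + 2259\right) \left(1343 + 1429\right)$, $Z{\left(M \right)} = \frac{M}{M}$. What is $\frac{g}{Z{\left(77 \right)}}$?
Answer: $19124028$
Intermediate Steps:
$Z{\left(M \right)} = 1$
$g = 19124028$ ($g = 6899 \cdot 2772 = 19124028$)
$\frac{g}{Z{\left(77 \right)}} = \frac{19124028}{1} = 19124028 \cdot 1 = 19124028$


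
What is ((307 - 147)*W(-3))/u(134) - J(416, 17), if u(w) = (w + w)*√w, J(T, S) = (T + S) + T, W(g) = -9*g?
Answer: -849 + 540*√134/4489 ≈ -847.61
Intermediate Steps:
J(T, S) = S + 2*T (J(T, S) = (S + T) + T = S + 2*T)
u(w) = 2*w^(3/2) (u(w) = (2*w)*√w = 2*w^(3/2))
((307 - 147)*W(-3))/u(134) - J(416, 17) = ((307 - 147)*(-9*(-3)))/((2*134^(3/2))) - (17 + 2*416) = (160*27)/((2*(134*√134))) - (17 + 832) = 4320/((268*√134)) - 1*849 = 4320*(√134/35912) - 849 = 540*√134/4489 - 849 = -849 + 540*√134/4489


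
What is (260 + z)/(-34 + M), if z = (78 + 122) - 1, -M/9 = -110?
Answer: 459/956 ≈ 0.48013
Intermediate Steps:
M = 990 (M = -9*(-110) = 990)
z = 199 (z = 200 - 1 = 199)
(260 + z)/(-34 + M) = (260 + 199)/(-34 + 990) = 459/956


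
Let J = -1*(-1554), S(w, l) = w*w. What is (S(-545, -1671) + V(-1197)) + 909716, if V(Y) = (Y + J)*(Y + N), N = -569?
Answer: 576279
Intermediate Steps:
S(w, l) = w**2
J = 1554
V(Y) = (-569 + Y)*(1554 + Y) (V(Y) = (Y + 1554)*(Y - 569) = (1554 + Y)*(-569 + Y) = (-569 + Y)*(1554 + Y))
(S(-545, -1671) + V(-1197)) + 909716 = ((-545)**2 + (-884226 + (-1197)**2 + 985*(-1197))) + 909716 = (297025 + (-884226 + 1432809 - 1179045)) + 909716 = (297025 - 630462) + 909716 = -333437 + 909716 = 576279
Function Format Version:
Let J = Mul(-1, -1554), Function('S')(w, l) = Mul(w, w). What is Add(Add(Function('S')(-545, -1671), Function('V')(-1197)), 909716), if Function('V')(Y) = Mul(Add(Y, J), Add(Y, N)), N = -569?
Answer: 576279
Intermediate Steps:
Function('S')(w, l) = Pow(w, 2)
J = 1554
Function('V')(Y) = Mul(Add(-569, Y), Add(1554, Y)) (Function('V')(Y) = Mul(Add(Y, 1554), Add(Y, -569)) = Mul(Add(1554, Y), Add(-569, Y)) = Mul(Add(-569, Y), Add(1554, Y)))
Add(Add(Function('S')(-545, -1671), Function('V')(-1197)), 909716) = Add(Add(Pow(-545, 2), Add(-884226, Pow(-1197, 2), Mul(985, -1197))), 909716) = Add(Add(297025, Add(-884226, 1432809, -1179045)), 909716) = Add(Add(297025, -630462), 909716) = Add(-333437, 909716) = 576279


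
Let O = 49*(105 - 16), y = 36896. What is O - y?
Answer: -32535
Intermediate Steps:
O = 4361 (O = 49*89 = 4361)
O - y = 4361 - 1*36896 = 4361 - 36896 = -32535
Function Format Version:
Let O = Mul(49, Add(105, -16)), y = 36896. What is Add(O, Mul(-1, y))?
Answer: -32535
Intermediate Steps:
O = 4361 (O = Mul(49, 89) = 4361)
Add(O, Mul(-1, y)) = Add(4361, Mul(-1, 36896)) = Add(4361, -36896) = -32535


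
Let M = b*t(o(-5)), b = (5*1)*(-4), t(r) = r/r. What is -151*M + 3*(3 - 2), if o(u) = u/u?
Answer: 3023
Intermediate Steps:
o(u) = 1
t(r) = 1
b = -20 (b = 5*(-4) = -20)
M = -20 (M = -20*1 = -20)
-151*M + 3*(3 - 2) = -151*(-20) + 3*(3 - 2) = 3020 + 3*1 = 3020 + 3 = 3023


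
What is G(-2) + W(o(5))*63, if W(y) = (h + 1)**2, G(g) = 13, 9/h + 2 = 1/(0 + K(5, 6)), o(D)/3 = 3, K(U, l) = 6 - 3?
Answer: 30817/25 ≈ 1232.7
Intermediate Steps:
K(U, l) = 3
o(D) = 9 (o(D) = 3*3 = 9)
h = -27/5 (h = 9/(-2 + 1/(0 + 3)) = 9/(-2 + 1/3) = 9/(-5/3) = 9*(-3/5) = -27/5 ≈ -5.4000)
W(y) = 484/25 (W(y) = (-27/5 + 1)**2 = (-22/5)**2 = 484/25)
G(-2) + W(o(5))*63 = 13 + (484/25)*63 = 13 + 30492/25 = 30817/25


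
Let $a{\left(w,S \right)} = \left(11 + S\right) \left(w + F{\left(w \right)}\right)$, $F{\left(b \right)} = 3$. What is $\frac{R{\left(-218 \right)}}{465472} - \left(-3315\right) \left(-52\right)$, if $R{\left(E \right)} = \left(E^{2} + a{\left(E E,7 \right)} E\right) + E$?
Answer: $- \frac{40212256001}{232736} \approx -1.7278 \cdot 10^{5}$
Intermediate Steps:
$a{\left(w,S \right)} = \left(3 + w\right) \left(11 + S\right)$ ($a{\left(w,S \right)} = \left(11 + S\right) \left(w + 3\right) = \left(11 + S\right) \left(3 + w\right) = \left(3 + w\right) \left(11 + S\right)$)
$R{\left(E \right)} = E + E^{2} + E \left(54 + 18 E^{2}\right)$ ($R{\left(E \right)} = \left(E^{2} + \left(33 + 3 \cdot 7 + 11 E E + 7 E E\right) E\right) + E = \left(E^{2} + \left(33 + 21 + 11 E^{2} + 7 E^{2}\right) E\right) + E = \left(E^{2} + \left(54 + 18 E^{2}\right) E\right) + E = \left(E^{2} + E \left(54 + 18 E^{2}\right)\right) + E = E + E^{2} + E \left(54 + 18 E^{2}\right)$)
$\frac{R{\left(-218 \right)}}{465472} - \left(-3315\right) \left(-52\right) = \frac{\left(-218\right) \left(55 - 218 + 18 \left(-218\right)^{2}\right)}{465472} - \left(-3315\right) \left(-52\right) = - 218 \left(55 - 218 + 18 \cdot 47524\right) \frac{1}{465472} - 172380 = - 218 \left(55 - 218 + 855432\right) \frac{1}{465472} - 172380 = \left(-218\right) 855269 \cdot \frac{1}{465472} - 172380 = \left(-186448642\right) \frac{1}{465472} - 172380 = - \frac{93224321}{232736} - 172380 = - \frac{40212256001}{232736}$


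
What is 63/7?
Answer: 9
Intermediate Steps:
63/7 = (⅐)*63 = 9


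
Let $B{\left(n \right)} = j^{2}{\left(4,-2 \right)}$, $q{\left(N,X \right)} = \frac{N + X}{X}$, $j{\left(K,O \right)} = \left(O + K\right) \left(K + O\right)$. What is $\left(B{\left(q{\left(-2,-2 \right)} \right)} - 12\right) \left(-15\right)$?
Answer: $-60$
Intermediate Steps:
$j{\left(K,O \right)} = \left(K + O\right)^{2}$ ($j{\left(K,O \right)} = \left(K + O\right) \left(K + O\right) = \left(K + O\right)^{2}$)
$q{\left(N,X \right)} = \frac{N + X}{X}$
$B{\left(n \right)} = 16$ ($B{\left(n \right)} = \left(\left(4 - 2\right)^{2}\right)^{2} = \left(2^{2}\right)^{2} = 4^{2} = 16$)
$\left(B{\left(q{\left(-2,-2 \right)} \right)} - 12\right) \left(-15\right) = \left(16 - 12\right) \left(-15\right) = 4 \left(-15\right) = -60$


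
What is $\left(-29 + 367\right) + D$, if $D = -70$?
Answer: $268$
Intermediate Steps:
$\left(-29 + 367\right) + D = \left(-29 + 367\right) - 70 = 338 - 70 = 268$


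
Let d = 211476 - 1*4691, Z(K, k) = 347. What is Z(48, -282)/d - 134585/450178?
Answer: -27673947459/93090057730 ≈ -0.29728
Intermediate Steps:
d = 206785 (d = 211476 - 4691 = 206785)
Z(48, -282)/d - 134585/450178 = 347/206785 - 134585/450178 = -27673947459/93090057730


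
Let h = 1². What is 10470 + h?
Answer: 10471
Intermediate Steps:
h = 1
10470 + h = 10470 + 1 = 10471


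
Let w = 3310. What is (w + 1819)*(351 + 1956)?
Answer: 11832603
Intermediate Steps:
(w + 1819)*(351 + 1956) = (3310 + 1819)*(351 + 1956) = 5129*2307 = 11832603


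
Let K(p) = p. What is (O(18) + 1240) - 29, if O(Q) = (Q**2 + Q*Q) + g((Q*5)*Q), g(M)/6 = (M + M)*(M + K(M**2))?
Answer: 51049830659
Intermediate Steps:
g(M) = 12*M*(M + M**2) (g(M) = 6*((M + M)*(M + M**2)) = 6*((2*M)*(M + M**2)) = 6*(2*M*(M + M**2)) = 12*M*(M + M**2))
O(Q) = 2*Q**2 + 300*Q**4*(1 + 5*Q**2) (O(Q) = (Q**2 + Q*Q) + 12*((Q*5)*Q)**2*(1 + (Q*5)*Q) = (Q**2 + Q**2) + 12*((5*Q)*Q)**2*(1 + (5*Q)*Q) = 2*Q**2 + 12*(5*Q**2)**2*(1 + 5*Q**2) = 2*Q**2 + 12*(25*Q**4)*(1 + 5*Q**2) = 2*Q**2 + 300*Q**4*(1 + 5*Q**2))
(O(18) + 1240) - 29 = (18**2*(2 + 300*18**2 + 1500*18**4) + 1240) - 29 = (324*(2 + 300*324 + 1500*104976) + 1240) - 29 = (324*(2 + 97200 + 157464000) + 1240) - 29 = (324*157561202 + 1240) - 29 = (51049829448 + 1240) - 29 = 51049830688 - 29 = 51049830659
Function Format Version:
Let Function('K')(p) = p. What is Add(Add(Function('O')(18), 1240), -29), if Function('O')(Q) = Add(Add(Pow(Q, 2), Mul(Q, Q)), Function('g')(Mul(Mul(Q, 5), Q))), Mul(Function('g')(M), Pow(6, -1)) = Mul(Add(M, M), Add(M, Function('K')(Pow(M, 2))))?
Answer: 51049830659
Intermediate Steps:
Function('g')(M) = Mul(12, M, Add(M, Pow(M, 2))) (Function('g')(M) = Mul(6, Mul(Add(M, M), Add(M, Pow(M, 2)))) = Mul(6, Mul(Mul(2, M), Add(M, Pow(M, 2)))) = Mul(6, Mul(2, M, Add(M, Pow(M, 2)))) = Mul(12, M, Add(M, Pow(M, 2))))
Function('O')(Q) = Add(Mul(2, Pow(Q, 2)), Mul(300, Pow(Q, 4), Add(1, Mul(5, Pow(Q, 2))))) (Function('O')(Q) = Add(Add(Pow(Q, 2), Mul(Q, Q)), Mul(12, Pow(Mul(Mul(Q, 5), Q), 2), Add(1, Mul(Mul(Q, 5), Q)))) = Add(Add(Pow(Q, 2), Pow(Q, 2)), Mul(12, Pow(Mul(Mul(5, Q), Q), 2), Add(1, Mul(Mul(5, Q), Q)))) = Add(Mul(2, Pow(Q, 2)), Mul(12, Pow(Mul(5, Pow(Q, 2)), 2), Add(1, Mul(5, Pow(Q, 2))))) = Add(Mul(2, Pow(Q, 2)), Mul(12, Mul(25, Pow(Q, 4)), Add(1, Mul(5, Pow(Q, 2))))) = Add(Mul(2, Pow(Q, 2)), Mul(300, Pow(Q, 4), Add(1, Mul(5, Pow(Q, 2))))))
Add(Add(Function('O')(18), 1240), -29) = Add(Add(Mul(Pow(18, 2), Add(2, Mul(300, Pow(18, 2)), Mul(1500, Pow(18, 4)))), 1240), -29) = Add(Add(Mul(324, Add(2, Mul(300, 324), Mul(1500, 104976))), 1240), -29) = Add(Add(Mul(324, Add(2, 97200, 157464000)), 1240), -29) = Add(Add(Mul(324, 157561202), 1240), -29) = Add(Add(51049829448, 1240), -29) = Add(51049830688, -29) = 51049830659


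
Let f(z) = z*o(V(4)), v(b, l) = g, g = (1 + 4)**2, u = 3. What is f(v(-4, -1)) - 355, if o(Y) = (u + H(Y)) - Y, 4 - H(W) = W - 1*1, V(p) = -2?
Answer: -55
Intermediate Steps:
g = 25 (g = 5**2 = 25)
H(W) = 5 - W (H(W) = 4 - (W - 1*1) = 4 - (W - 1) = 4 - (-1 + W) = 4 + (1 - W) = 5 - W)
v(b, l) = 25
o(Y) = 8 - 2*Y (o(Y) = (3 + (5 - Y)) - Y = (8 - Y) - Y = 8 - 2*Y)
f(z) = 12*z (f(z) = z*(8 - 2*(-2)) = z*(8 + 4) = z*12 = 12*z)
f(v(-4, -1)) - 355 = 12*25 - 355 = 300 - 355 = -55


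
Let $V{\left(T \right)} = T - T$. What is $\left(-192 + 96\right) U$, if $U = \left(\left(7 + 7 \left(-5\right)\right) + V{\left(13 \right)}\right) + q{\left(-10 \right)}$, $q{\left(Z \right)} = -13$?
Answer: $3936$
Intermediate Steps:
$V{\left(T \right)} = 0$
$U = -41$ ($U = \left(\left(7 + 7 \left(-5\right)\right) + 0\right) - 13 = \left(\left(7 - 35\right) + 0\right) - 13 = \left(-28 + 0\right) - 13 = -28 - 13 = -41$)
$\left(-192 + 96\right) U = \left(-192 + 96\right) \left(-41\right) = \left(-96\right) \left(-41\right) = 3936$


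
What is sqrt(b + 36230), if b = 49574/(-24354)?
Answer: sqrt(596873139819)/4059 ≈ 190.34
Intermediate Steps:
b = -24787/12177 (b = 49574*(-1/24354) = -24787/12177 ≈ -2.0356)
sqrt(b + 36230) = sqrt(-24787/12177 + 36230) = sqrt(441147923/12177) = sqrt(596873139819)/4059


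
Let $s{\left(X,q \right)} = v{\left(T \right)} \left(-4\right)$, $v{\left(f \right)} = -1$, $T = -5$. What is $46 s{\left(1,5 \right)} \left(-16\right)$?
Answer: $-2944$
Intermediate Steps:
$s{\left(X,q \right)} = 4$ ($s{\left(X,q \right)} = \left(-1\right) \left(-4\right) = 4$)
$46 s{\left(1,5 \right)} \left(-16\right) = 46 \cdot 4 \left(-16\right) = 184 \left(-16\right) = -2944$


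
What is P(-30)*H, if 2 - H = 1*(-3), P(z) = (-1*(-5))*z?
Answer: -750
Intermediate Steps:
P(z) = 5*z
H = 5 (H = 2 - (-3) = 2 - 1*(-3) = 2 + 3 = 5)
P(-30)*H = (5*(-30))*5 = -150*5 = -750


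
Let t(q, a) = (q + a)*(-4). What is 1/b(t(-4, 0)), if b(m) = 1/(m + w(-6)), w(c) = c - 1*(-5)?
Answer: 15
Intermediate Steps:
w(c) = 5 + c (w(c) = c + 5 = 5 + c)
t(q, a) = -4*a - 4*q (t(q, a) = (a + q)*(-4) = -4*a - 4*q)
b(m) = 1/(-1 + m) (b(m) = 1/(m + (5 - 6)) = 1/(m - 1) = 1/(-1 + m))
1/b(t(-4, 0)) = 1/(1/(-1 + (-4*0 - 4*(-4)))) = 1/(1/(-1 + (0 + 16))) = 1/(1/(-1 + 16)) = 1/(1/15) = 15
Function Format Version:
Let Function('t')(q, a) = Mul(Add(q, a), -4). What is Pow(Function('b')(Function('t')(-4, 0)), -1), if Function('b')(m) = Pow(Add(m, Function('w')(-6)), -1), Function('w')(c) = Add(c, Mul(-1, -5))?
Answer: 15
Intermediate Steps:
Function('w')(c) = Add(5, c) (Function('w')(c) = Add(c, 5) = Add(5, c))
Function('t')(q, a) = Add(Mul(-4, a), Mul(-4, q)) (Function('t')(q, a) = Mul(Add(a, q), -4) = Add(Mul(-4, a), Mul(-4, q)))
Function('b')(m) = Pow(Add(-1, m), -1) (Function('b')(m) = Pow(Add(m, Add(5, -6)), -1) = Pow(Add(m, -1), -1) = Pow(Add(-1, m), -1))
Pow(Function('b')(Function('t')(-4, 0)), -1) = Pow(Pow(Add(-1, Add(Mul(-4, 0), Mul(-4, -4))), -1), -1) = Pow(Pow(Add(-1, Add(0, 16)), -1), -1) = Pow(Pow(Add(-1, 16), -1), -1) = Pow(Pow(15, -1), -1) = Pow(Rational(1, 15), -1) = 15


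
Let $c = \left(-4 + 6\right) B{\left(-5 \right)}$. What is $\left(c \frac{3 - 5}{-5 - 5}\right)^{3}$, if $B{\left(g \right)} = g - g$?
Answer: $0$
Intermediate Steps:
$B{\left(g \right)} = 0$
$c = 0$ ($c = \left(-4 + 6\right) 0 = 2 \cdot 0 = 0$)
$\left(c \frac{3 - 5}{-5 - 5}\right)^{3} = \left(0 \frac{3 - 5}{-5 - 5}\right)^{3} = \left(0 \left(- \frac{2}{-10}\right)\right)^{3} = \left(0 \left(\left(-2\right) \left(- \frac{1}{10}\right)\right)\right)^{3} = \left(0 \cdot \frac{1}{5}\right)^{3} = 0^{3} = 0$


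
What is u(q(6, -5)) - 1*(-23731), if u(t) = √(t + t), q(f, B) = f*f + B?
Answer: 23731 + √62 ≈ 23739.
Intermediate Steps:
q(f, B) = B + f² (q(f, B) = f² + B = B + f²)
u(t) = √2*√t (u(t) = √(2*t) = √2*√t)
u(q(6, -5)) - 1*(-23731) = √2*√(-5 + 6²) - 1*(-23731) = √2*√(-5 + 36) + 23731 = √2*√31 + 23731 = √62 + 23731 = 23731 + √62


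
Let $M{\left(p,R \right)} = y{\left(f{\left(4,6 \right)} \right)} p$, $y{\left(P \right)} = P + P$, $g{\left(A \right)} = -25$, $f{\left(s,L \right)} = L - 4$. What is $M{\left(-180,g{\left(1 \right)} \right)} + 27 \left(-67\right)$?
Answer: $-2529$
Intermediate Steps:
$f{\left(s,L \right)} = -4 + L$ ($f{\left(s,L \right)} = L - 4 = -4 + L$)
$y{\left(P \right)} = 2 P$
$M{\left(p,R \right)} = 4 p$ ($M{\left(p,R \right)} = 2 \left(-4 + 6\right) p = 2 \cdot 2 p = 4 p$)
$M{\left(-180,g{\left(1 \right)} \right)} + 27 \left(-67\right) = 4 \left(-180\right) + 27 \left(-67\right) = -720 - 1809 = -2529$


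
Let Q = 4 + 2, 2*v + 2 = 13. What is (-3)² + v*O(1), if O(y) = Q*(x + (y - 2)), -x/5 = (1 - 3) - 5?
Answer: 1131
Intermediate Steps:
v = 11/2 (v = -1 + (½)*13 = -1 + 13/2 = 11/2 ≈ 5.5000)
Q = 6
x = 35 (x = -5*((1 - 3) - 5) = -5*(-2 - 5) = -5*(-7) = 35)
O(y) = 198 + 6*y (O(y) = 6*(35 + (y - 2)) = 6*(35 + (-2 + y)) = 6*(33 + y) = 198 + 6*y)
(-3)² + v*O(1) = (-3)² + 11*(198 + 6*1)/2 = 9 + 11*(198 + 6)/2 = 9 + (11/2)*204 = 9 + 1122 = 1131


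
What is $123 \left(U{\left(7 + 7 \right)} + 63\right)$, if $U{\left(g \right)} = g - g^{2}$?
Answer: $-14637$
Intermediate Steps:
$123 \left(U{\left(7 + 7 \right)} + 63\right) = 123 \left(\left(7 + 7\right) \left(1 - \left(7 + 7\right)\right) + 63\right) = 123 \left(14 \left(1 - 14\right) + 63\right) = 123 \left(14 \left(-13\right) + 63\right) = 123 \left(-182 + 63\right) = 123 \left(-119\right) = -14637$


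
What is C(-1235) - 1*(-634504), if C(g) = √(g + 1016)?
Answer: 634504 + I*√219 ≈ 6.345e+5 + 14.799*I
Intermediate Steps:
C(g) = √(1016 + g)
C(-1235) - 1*(-634504) = √(1016 - 1235) - 1*(-634504) = √(-219) + 634504 = I*√219 + 634504 = 634504 + I*√219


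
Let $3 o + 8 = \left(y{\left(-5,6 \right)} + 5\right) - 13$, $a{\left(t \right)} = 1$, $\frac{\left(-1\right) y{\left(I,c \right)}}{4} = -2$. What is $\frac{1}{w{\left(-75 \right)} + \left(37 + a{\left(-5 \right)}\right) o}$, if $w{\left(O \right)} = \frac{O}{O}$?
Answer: $- \frac{3}{301} \approx -0.0099668$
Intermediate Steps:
$y{\left(I,c \right)} = 8$ ($y{\left(I,c \right)} = \left(-4\right) \left(-2\right) = 8$)
$w{\left(O \right)} = 1$
$o = - \frac{8}{3}$ ($o = - \frac{8}{3} + \frac{\left(8 + 5\right) - 13}{3} = - \frac{8}{3} + \frac{13 - 13}{3} = - \frac{8}{3} + \frac{1}{3} \cdot 0 = - \frac{8}{3} + 0 = - \frac{8}{3} \approx -2.6667$)
$\frac{1}{w{\left(-75 \right)} + \left(37 + a{\left(-5 \right)}\right) o} = \frac{1}{1 + \left(37 + 1\right) \left(- \frac{8}{3}\right)} = \frac{1}{1 + 38 \left(- \frac{8}{3}\right)} = \frac{1}{1 - \frac{304}{3}} = \frac{1}{- \frac{301}{3}} = - \frac{3}{301}$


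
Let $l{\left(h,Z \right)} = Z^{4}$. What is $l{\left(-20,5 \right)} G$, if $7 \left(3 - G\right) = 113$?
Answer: $- \frac{57500}{7} \approx -8214.3$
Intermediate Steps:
$G = - \frac{92}{7}$ ($G = 3 - \frac{113}{7} = - \frac{92}{7} \approx -13.143$)
$l{\left(-20,5 \right)} G = 5^{4} \left(- \frac{92}{7}\right) = 625 \left(- \frac{92}{7}\right) = - \frac{57500}{7}$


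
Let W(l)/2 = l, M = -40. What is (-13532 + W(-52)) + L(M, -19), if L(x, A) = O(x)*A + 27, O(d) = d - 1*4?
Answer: -12773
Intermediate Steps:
O(d) = -4 + d (O(d) = d - 4 = -4 + d)
L(x, A) = 27 + A*(-4 + x) (L(x, A) = (-4 + x)*A + 27 = A*(-4 + x) + 27 = 27 + A*(-4 + x))
W(l) = 2*l
(-13532 + W(-52)) + L(M, -19) = (-13532 + 2*(-52)) + (27 - 19*(-4 - 40)) = (-13532 - 104) + (27 - 19*(-44)) = -13636 + (27 + 836) = -13636 + 863 = -12773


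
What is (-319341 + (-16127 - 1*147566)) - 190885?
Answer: -673919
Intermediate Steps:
(-319341 + (-16127 - 1*147566)) - 190885 = (-319341 + (-16127 - 147566)) - 190885 = (-319341 - 163693) - 190885 = -483034 - 190885 = -673919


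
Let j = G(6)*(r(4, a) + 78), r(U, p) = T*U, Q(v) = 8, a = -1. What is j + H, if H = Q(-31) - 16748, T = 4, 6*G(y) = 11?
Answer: -49703/3 ≈ -16568.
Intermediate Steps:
G(y) = 11/6 (G(y) = (1/6)*11 = 11/6)
r(U, p) = 4*U
H = -16740 (H = 8 - 16748 = -16740)
j = 517/3 (j = 11*(4*4 + 78)/6 = 11*(16 + 78)/6 = (11/6)*94 = 517/3 ≈ 172.33)
j + H = 517/3 - 16740 = -49703/3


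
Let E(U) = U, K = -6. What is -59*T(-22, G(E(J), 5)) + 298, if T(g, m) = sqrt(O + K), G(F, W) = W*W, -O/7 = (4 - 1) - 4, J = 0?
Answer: 239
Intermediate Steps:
O = 7 (O = -7*((4 - 1) - 4) = -7*(3 - 4) = -7*(-1) = 7)
G(F, W) = W**2
T(g, m) = 1 (T(g, m) = sqrt(7 - 6) = sqrt(1) = 1)
-59*T(-22, G(E(J), 5)) + 298 = -59*1 + 298 = -59 + 298 = 239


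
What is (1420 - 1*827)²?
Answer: 351649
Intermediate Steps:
(1420 - 1*827)² = (1420 - 827)² = 593² = 351649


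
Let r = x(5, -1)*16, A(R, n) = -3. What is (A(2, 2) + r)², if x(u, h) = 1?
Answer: 169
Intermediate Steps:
r = 16 (r = 1*16 = 16)
(A(2, 2) + r)² = (-3 + 16)² = 13² = 169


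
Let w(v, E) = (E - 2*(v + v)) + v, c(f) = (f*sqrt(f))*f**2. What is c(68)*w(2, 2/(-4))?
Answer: -4087616*sqrt(17) ≈ -1.6854e+7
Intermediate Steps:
c(f) = f**(7/2) (c(f) = f**(3/2)*f**2 = f**(7/2))
w(v, E) = E - 3*v (w(v, E) = (E - 4*v) + v = E - 3*v)
c(68)*w(2, 2/(-4)) = 68**(7/2)*(2/(-4) - 3*2) = (628864*sqrt(17))*(2*(-1/4) - 6) = (628864*sqrt(17))*(-1/2 - 6) = (628864*sqrt(17))*(-13/2) = -4087616*sqrt(17)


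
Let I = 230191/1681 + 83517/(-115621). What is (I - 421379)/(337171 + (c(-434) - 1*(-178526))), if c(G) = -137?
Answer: -16374456964589/20040734999912 ≈ -0.81706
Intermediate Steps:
I = 26474521534/194358901 (I = 230191*(1/1681) + 83517*(-1/115621) = 230191/1681 - 83517/115621 = 26474521534/194358901 ≈ 136.21)
(I - 421379)/(337171 + (c(-434) - 1*(-178526))) = (26474521534/194358901 - 421379)/(337171 + (-137 - 1*(-178526))) = -81872284822945/(194358901*(337171 + (-137 + 178526))) = -81872284822945/(194358901*(337171 + 178389)) = -81872284822945/194358901/515560 = -81872284822945/194358901*1/515560 = -16374456964589/20040734999912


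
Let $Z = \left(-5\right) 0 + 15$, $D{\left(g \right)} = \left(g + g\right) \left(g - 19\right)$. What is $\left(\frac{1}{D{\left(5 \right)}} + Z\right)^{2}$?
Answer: $\frac{4405801}{19600} \approx 224.79$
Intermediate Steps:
$D{\left(g \right)} = 2 g \left(-19 + g\right)$
$Z = 15$ ($Z = 0 + 15 = 15$)
$\left(\frac{1}{D{\left(5 \right)}} + Z\right)^{2} = \left(\frac{1}{2 \cdot 5 \left(-19 + 5\right)} + 15\right)^{2} = \left(\frac{1}{2 \cdot 5 \left(-14\right)} + 15\right)^{2} = \left(\frac{1}{-140} + 15\right)^{2} = \left(- \frac{1}{140} + 15\right)^{2} = \left(\frac{2099}{140}\right)^{2} = \frac{4405801}{19600}$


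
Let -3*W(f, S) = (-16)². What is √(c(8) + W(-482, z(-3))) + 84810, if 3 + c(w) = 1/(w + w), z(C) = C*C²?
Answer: 84810 + I*√12711/12 ≈ 84810.0 + 9.3952*I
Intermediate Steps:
z(C) = C³
c(w) = -3 + 1/(2*w) (c(w) = -3 + 1/(w + w) = -3 + 1/(2*w))
W(f, S) = -256/3 (W(f, S) = -⅓*(-16)² = -⅓*256 = -256/3)
√(c(8) + W(-482, z(-3))) + 84810 = √((-3 + (½)/8) - 256/3) + 84810 = √((-3 + (½)*(⅛)) - 256/3) + 84810 = √((-3 + 1/16) - 256/3) + 84810 = √(-47/16 - 256/3) + 84810 = √(-4237/48) + 84810 = I*√12711/12 + 84810 = 84810 + I*√12711/12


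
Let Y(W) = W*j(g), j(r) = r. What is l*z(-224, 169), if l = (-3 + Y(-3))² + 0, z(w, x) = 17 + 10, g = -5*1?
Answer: 3888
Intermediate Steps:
g = -5
Y(W) = -5*W (Y(W) = W*(-5) = -5*W)
z(w, x) = 27
l = 144 (l = (-3 - 5*(-3))² + 0 = (-3 + 15)² + 0 = 12² + 0 = 144 + 0 = 144)
l*z(-224, 169) = 144*27 = 3888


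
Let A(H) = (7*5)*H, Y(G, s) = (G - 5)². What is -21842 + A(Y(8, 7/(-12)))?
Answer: -21527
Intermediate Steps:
Y(G, s) = (-5 + G)²
A(H) = 35*H
-21842 + A(Y(8, 7/(-12))) = -21842 + 35*(-5 + 8)² = -21842 + 35*3² = -21842 + 35*9 = -21842 + 315 = -21527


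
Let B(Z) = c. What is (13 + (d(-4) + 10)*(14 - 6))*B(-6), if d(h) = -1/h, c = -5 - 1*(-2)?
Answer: -285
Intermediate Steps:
c = -3 (c = -5 + 2 = -3)
B(Z) = -3
(13 + (d(-4) + 10)*(14 - 6))*B(-6) = (13 + (-1/(-4) + 10)*(14 - 6))*(-3) = (13 + (-1*(-¼) + 10)*8)*(-3) = (13 + (¼ + 10)*8)*(-3) = (13 + (41/4)*8)*(-3) = (13 + 82)*(-3) = 95*(-3) = -285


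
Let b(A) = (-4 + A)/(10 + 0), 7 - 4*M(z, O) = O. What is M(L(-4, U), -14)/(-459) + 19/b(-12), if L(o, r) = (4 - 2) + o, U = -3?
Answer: -14549/1224 ≈ -11.886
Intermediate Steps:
L(o, r) = 2 + o
M(z, O) = 7/4 - O/4
b(A) = -⅖ + A/10 (b(A) = (-4 + A)/10 = (-4 + A)*(⅒) = -⅖ + A/10)
M(L(-4, U), -14)/(-459) + 19/b(-12) = (7/4 - ¼*(-14))/(-459) + 19/(-⅖ + (⅒)*(-12)) = (7/4 + 7/2)*(-1/459) + 19/(-⅖ - 6/5) = (21/4)*(-1/459) + 19/(-8/5) = -7/612 + 19*(-5/8) = -7/612 - 95/8 = -14549/1224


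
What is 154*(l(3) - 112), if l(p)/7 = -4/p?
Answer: -56056/3 ≈ -18685.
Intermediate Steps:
l(p) = -28/p (l(p) = 7*(-4/p) = -28/p)
154*(l(3) - 112) = 154*(-28/3 - 112) = 154*(-364/3) = -56056/3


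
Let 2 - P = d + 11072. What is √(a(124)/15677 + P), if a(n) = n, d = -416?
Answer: I*√2618413833218/15677 ≈ 103.22*I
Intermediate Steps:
P = -10654 (P = 2 - (-416 + 11072) = 2 - 1*10656 = 2 - 10656 = -10654)
√(a(124)/15677 + P) = √(124/15677 - 10654) = √(-167022634/15677) = I*√2618413833218/15677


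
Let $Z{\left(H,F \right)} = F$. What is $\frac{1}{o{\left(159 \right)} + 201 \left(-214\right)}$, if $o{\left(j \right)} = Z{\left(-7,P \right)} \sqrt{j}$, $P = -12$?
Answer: $- \frac{7169}{308363550} + \frac{\sqrt{159}}{154181775} \approx -2.3167 \cdot 10^{-5}$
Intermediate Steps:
$o{\left(j \right)} = - 12 \sqrt{j}$
$\frac{1}{o{\left(159 \right)} + 201 \left(-214\right)} = \frac{1}{- 12 \sqrt{159} + 201 \left(-214\right)} = \frac{1}{- 12 \sqrt{159} - 43014} = \frac{1}{-43014 - 12 \sqrt{159}}$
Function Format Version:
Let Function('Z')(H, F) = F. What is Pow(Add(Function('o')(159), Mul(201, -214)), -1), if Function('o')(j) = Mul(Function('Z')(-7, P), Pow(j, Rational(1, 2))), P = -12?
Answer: Add(Rational(-7169, 308363550), Mul(Rational(1, 154181775), Pow(159, Rational(1, 2)))) ≈ -2.3167e-5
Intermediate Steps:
Function('o')(j) = Mul(-12, Pow(j, Rational(1, 2)))
Pow(Add(Function('o')(159), Mul(201, -214)), -1) = Pow(Add(Mul(-12, Pow(159, Rational(1, 2))), Mul(201, -214)), -1) = Pow(Add(Mul(-12, Pow(159, Rational(1, 2))), -43014), -1) = Pow(Add(-43014, Mul(-12, Pow(159, Rational(1, 2)))), -1)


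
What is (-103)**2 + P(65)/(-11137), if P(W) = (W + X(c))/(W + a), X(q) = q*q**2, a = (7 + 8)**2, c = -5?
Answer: 3426420563/322973 ≈ 10609.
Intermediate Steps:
a = 225 (a = 15**2 = 225)
X(q) = q**3
P(W) = (-125 + W)/(225 + W) (P(W) = (W + (-5)**3)/(W + 225) = (W - 125)/(225 + W) = (-125 + W)/(225 + W))
(-103)**2 + P(65)/(-11137) = (-103)**2 + ((-125 + 65)/(225 + 65))/(-11137) = 10609 + (-60/290)*(-1/11137) = 10609 + ((1/290)*(-60))*(-1/11137) = 10609 - 6/29*(-1/11137) = 10609 + 6/322973 = 3426420563/322973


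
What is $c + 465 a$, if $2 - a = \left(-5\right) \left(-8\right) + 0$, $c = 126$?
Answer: $-17544$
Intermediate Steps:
$a = -38$ ($a = 2 - \left(\left(-5\right) \left(-8\right) + 0\right) = 2 - \left(40 + 0\right) = 2 - 40 = -38$)
$c + 465 a = 126 + 465 \left(-38\right) = 126 - 17670 = -17544$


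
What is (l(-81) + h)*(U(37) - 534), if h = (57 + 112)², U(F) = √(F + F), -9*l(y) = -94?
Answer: -45771454/3 + 257143*√74/9 ≈ -1.5011e+7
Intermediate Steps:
l(y) = 94/9 (l(y) = -⅑*(-94) = 94/9)
U(F) = √2*√F (U(F) = √(2*F) = √2*√F)
h = 28561 (h = 169² = 28561)
(l(-81) + h)*(U(37) - 534) = (94/9 + 28561)*(√2*√37 - 534) = 257143*(√74 - 534)/9 = 257143*(-534 + √74)/9 = -45771454/3 + 257143*√74/9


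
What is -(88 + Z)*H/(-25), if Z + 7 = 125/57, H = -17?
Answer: -80614/1425 ≈ -56.571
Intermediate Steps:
Z = -274/57 (Z = -7 + 125/57 = -274/57 ≈ -4.8070)
-(88 + Z)*H/(-25) = -(88 - 274/57)*(-17/(-25)) = -4742*(-17*(-1/25))/57 = -4742*17/(57*25) = -1*80614/1425 = -80614/1425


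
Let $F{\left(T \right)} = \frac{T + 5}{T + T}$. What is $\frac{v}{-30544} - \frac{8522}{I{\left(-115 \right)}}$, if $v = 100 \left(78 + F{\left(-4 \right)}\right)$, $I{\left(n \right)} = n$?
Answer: $\frac{22556557}{305440} \approx 73.849$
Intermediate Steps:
$F{\left(T \right)} = \frac{5 + T}{2 T}$
$v = \frac{15575}{2}$ ($v = 100 \left(78 + \frac{5 - 4}{2 \left(-4\right)}\right) = 100 \left(78 + \frac{1}{2} \left(- \frac{1}{4}\right) 1\right) = 100 \left(78 - \frac{1}{8}\right) = 100 \cdot \frac{623}{8} = \frac{15575}{2} \approx 7787.5$)
$\frac{v}{-30544} - \frac{8522}{I{\left(-115 \right)}} = \frac{15575}{2 \left(-30544\right)} - \frac{8522}{-115} = \frac{15575}{2} \left(- \frac{1}{30544}\right) - - \frac{8522}{115} = - \frac{15575}{61088} + \frac{8522}{115} = \frac{22556557}{305440}$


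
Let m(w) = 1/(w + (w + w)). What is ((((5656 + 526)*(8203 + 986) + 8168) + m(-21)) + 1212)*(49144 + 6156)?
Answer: 28277212702700/9 ≈ 3.1419e+12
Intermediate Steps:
m(w) = 1/(3*w) (m(w) = 1/(w + 2*w) = 1/(3*w))
((((5656 + 526)*(8203 + 986) + 8168) + m(-21)) + 1212)*(49144 + 6156) = ((((5656 + 526)*(8203 + 986) + 8168) + (1/3)/(-21)) + 1212)*(49144 + 6156) = (((6182*9189 + 8168) + (1/3)*(-1/21)) + 1212)*55300 = (((56806398 + 8168) - 1/63) + 1212)*55300 = ((56814566 - 1/63) + 1212)*55300 = (3579317657/63 + 1212)*55300 = (3579394013/63)*55300 = 28277212702700/9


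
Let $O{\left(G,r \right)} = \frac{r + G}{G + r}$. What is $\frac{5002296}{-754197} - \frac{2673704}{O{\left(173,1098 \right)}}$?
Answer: $- \frac{672168179328}{251399} \approx -2.6737 \cdot 10^{6}$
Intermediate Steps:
$O{\left(G,r \right)} = 1$ ($O{\left(G,r \right)} = \frac{G + r}{G + r} = 1$)
$\frac{5002296}{-754197} - \frac{2673704}{O{\left(173,1098 \right)}} = \frac{5002296}{-754197} - \frac{2673704}{1} = 5002296 \left(- \frac{1}{754197}\right) - 2673704 = - \frac{1667432}{251399} - 2673704 = - \frac{672168179328}{251399}$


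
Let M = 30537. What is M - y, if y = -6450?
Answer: 36987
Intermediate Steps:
M - y = 30537 - 1*(-6450) = 30537 + 6450 = 36987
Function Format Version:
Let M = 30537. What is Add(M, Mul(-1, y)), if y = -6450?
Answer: 36987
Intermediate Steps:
Add(M, Mul(-1, y)) = Add(30537, Mul(-1, -6450)) = Add(30537, 6450) = 36987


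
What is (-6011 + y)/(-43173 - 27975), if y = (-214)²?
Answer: -39785/71148 ≈ -0.55919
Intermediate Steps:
y = 45796
(-6011 + y)/(-43173 - 27975) = (-6011 + 45796)/(-43173 - 27975) = 39785/(-71148) = 39785*(-1/71148) = -39785/71148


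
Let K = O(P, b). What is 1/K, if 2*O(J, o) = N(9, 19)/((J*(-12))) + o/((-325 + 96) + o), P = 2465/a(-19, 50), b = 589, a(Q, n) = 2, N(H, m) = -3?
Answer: 354960/290413 ≈ 1.2223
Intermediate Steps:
P = 2465/2 ≈ 1232.5
O(J, o) = 1/(8*J) + o/(2*(-229 + o)) (O(J, o) = (-3*(-1/(12*J)) + o/((-325 + 96) + o))/2 = (-3*(-1/(12*J)) + o/(-229 + o))/2 = (-(-1)/(4*J) + o/(-229 + o))/2 = (1/(4*J) + o/(-229 + o))/2 = 1/(8*J) + o/(2*(-229 + o)))
K = 290413/354960 (K = (-229 + 589 + 4*(2465/2)*589)/(8*(2465/2)*(-229 + 589)) = (⅛)*(2/2465)*(-229 + 589 + 2903770)/360 = (⅛)*(2/2465)*(1/360)*2904130 = 290413/354960 ≈ 0.81816)
1/K = 1/(290413/354960) = 354960/290413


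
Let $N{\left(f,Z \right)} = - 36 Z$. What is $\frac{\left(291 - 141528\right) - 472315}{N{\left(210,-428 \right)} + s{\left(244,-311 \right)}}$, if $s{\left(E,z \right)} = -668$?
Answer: $- \frac{153388}{3685} \approx -41.625$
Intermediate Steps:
$\frac{\left(291 - 141528\right) - 472315}{N{\left(210,-428 \right)} + s{\left(244,-311 \right)}} = \frac{\left(291 - 141528\right) - 472315}{\left(-36\right) \left(-428\right) - 668} = \frac{-141237 - 472315}{15408 - 668} = - \frac{613552}{14740} = \left(-613552\right) \frac{1}{14740} = - \frac{153388}{3685}$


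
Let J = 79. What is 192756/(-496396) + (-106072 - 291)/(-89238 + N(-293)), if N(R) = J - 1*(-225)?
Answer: 8913901411/11036620466 ≈ 0.80767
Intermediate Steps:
N(R) = 304 (N(R) = 79 - 1*(-225) = 79 + 225 = 304)
192756/(-496396) + (-106072 - 291)/(-89238 + N(-293)) = 192756/(-496396) + (-106072 - 291)/(-89238 + 304) = 192756*(-1/496396) - 106363/(-88934) = -48189/124099 - 106363*(-1/88934) = -48189/124099 + 106363/88934 = 8913901411/11036620466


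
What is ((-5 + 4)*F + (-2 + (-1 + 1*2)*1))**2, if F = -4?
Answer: 9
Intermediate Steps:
((-5 + 4)*F + (-2 + (-1 + 1*2)*1))**2 = ((-5 + 4)*(-4) + (-2 + (-1 + 1*2)*1))**2 = (-1*(-4) + (-2 + (-1 + 2)*1))**2 = (4 + (-2 + 1*1))**2 = (4 + (-2 + 1))**2 = (4 - 1)**2 = 3**2 = 9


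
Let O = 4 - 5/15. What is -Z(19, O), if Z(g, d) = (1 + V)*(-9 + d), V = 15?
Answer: 256/3 ≈ 85.333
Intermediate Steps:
O = 11/3 (O = 4 - 5/15 = 4 - 1*⅓ = 4 - ⅓ = 11/3 ≈ 3.6667)
Z(g, d) = -144 + 16*d (Z(g, d) = (1 + 15)*(-9 + d) = 16*(-9 + d) = -144 + 16*d)
-Z(19, O) = -(-144 + 16*(11/3)) = -(-144 + 176/3) = -1*(-256/3) = 256/3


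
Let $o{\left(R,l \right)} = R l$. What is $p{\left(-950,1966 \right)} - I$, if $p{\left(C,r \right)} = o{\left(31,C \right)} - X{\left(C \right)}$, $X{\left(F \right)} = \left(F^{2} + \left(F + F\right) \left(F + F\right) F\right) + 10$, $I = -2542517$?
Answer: $3431110557$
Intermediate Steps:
$X{\left(F \right)} = 10 + F^{2} + 4 F^{3}$ ($X{\left(F \right)} = \left(F^{2} + 2 F 2 F F\right) + 10 = \left(F^{2} + 4 F^{2} F\right) + 10 = \left(F^{2} + 4 F^{3}\right) + 10 = 10 + F^{2} + 4 F^{3}$)
$p{\left(C,r \right)} = -10 - C^{2} - 4 C^{3} + 31 C$ ($p{\left(C,r \right)} = 31 C - \left(10 + C^{2} + 4 C^{3}\right) = -10 - C^{2} - 4 C^{3} + 31 C$)
$p{\left(-950,1966 \right)} - I = \left(-10 - \left(-950\right)^{2} - 4 \left(-950\right)^{3} + 31 \left(-950\right)\right) - -2542517 = \left(-10 - 902500 - -3429500000 - 29450\right) + 2542517 = \left(-10 - 902500 + 3429500000 - 29450\right) + 2542517 = 3428568040 + 2542517 = 3431110557$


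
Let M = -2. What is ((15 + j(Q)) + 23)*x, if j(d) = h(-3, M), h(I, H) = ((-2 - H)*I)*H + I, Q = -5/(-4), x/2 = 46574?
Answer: 3260180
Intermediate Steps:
x = 93148 (x = 2*46574 = 93148)
Q = 5/4 (Q = -5*(-¼) = 5/4 ≈ 1.2500)
h(I, H) = I + H*I*(-2 - H) (h(I, H) = (I*(-2 - H))*H + I = H*I*(-2 - H) + I = I + H*I*(-2 - H))
j(d) = -3 (j(d) = -3*(1 - 1*(-2)² - 2*(-2)) = -3*(1 - 1*4 + 4) = -3*(1 - 4 + 4) = -3*1 = -3)
((15 + j(Q)) + 23)*x = ((15 - 3) + 23)*93148 = (12 + 23)*93148 = 35*93148 = 3260180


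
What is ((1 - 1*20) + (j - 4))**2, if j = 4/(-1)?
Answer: 729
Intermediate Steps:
j = -4 (j = 4*(-1) = -4)
((1 - 1*20) + (j - 4))**2 = ((1 - 1*20) + (-4 - 4))**2 = ((1 - 20) - 8)**2 = (-19 - 8)**2 = (-27)**2 = 729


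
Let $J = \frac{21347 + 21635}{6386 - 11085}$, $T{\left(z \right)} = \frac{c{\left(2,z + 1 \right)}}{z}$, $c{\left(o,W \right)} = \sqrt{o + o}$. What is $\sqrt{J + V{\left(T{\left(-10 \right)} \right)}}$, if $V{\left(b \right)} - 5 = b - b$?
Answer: $\frac{i \sqrt{91569413}}{4699} \approx 2.0364 i$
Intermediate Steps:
$c{\left(o,W \right)} = \sqrt{2} \sqrt{o}$ ($c{\left(o,W \right)} = \sqrt{2 o} = \sqrt{2} \sqrt{o}$)
$T{\left(z \right)} = \frac{2}{z}$ ($T{\left(z \right)} = \frac{\sqrt{2} \sqrt{2}}{z} = \frac{2}{z}$)
$J = - \frac{42982}{4699}$ ($J = \frac{42982}{-4699} = 42982 \left(- \frac{1}{4699}\right) = - \frac{42982}{4699} \approx -9.147$)
$V{\left(b \right)} = 5$ ($V{\left(b \right)} = 5 + \left(b - b\right) = 5 + 0 = 5$)
$\sqrt{J + V{\left(T{\left(-10 \right)} \right)}} = \sqrt{- \frac{42982}{4699} + 5} = \sqrt{- \frac{19487}{4699}} = \frac{i \sqrt{91569413}}{4699}$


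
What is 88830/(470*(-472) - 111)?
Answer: -88830/221951 ≈ -0.40022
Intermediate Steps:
88830/(470*(-472) - 111) = 88830/(-221840 - 111) = 88830/(-221951) = 88830*(-1/221951) = -88830/221951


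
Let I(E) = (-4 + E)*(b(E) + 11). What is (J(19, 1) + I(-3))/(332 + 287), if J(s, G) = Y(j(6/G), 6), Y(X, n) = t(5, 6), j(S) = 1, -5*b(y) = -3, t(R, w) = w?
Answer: -376/3095 ≈ -0.12149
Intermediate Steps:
b(y) = 3/5 (b(y) = -1/5*(-3) = 3/5)
Y(X, n) = 6
I(E) = -232/5 + 58*E/5 (I(E) = (-4 + E)*(3/5 + 11) = (-4 + E)*(58/5) = -232/5 + 58*E/5)
J(s, G) = 6
(J(19, 1) + I(-3))/(332 + 287) = (6 + (-232/5 + (58/5)*(-3)))/(332 + 287) = (6 + (-232/5 - 174/5))/619 = (6 - 406/5)*(1/619) = -376/5*1/619 = -376/3095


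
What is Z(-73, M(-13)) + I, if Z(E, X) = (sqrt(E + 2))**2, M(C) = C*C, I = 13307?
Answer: 13236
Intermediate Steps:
M(C) = C**2
Z(E, X) = 2 + E (Z(E, X) = (sqrt(2 + E))**2 = 2 + E)
Z(-73, M(-13)) + I = (2 - 73) + 13307 = -71 + 13307 = 13236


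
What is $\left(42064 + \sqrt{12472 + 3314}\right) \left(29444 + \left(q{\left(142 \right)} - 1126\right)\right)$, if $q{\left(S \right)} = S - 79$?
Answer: $1193818384 + 85143 \sqrt{1754} \approx 1.1974 \cdot 10^{9}$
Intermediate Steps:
$q{\left(S \right)} = -79 + S$
$\left(42064 + \sqrt{12472 + 3314}\right) \left(29444 + \left(q{\left(142 \right)} - 1126\right)\right) = \left(42064 + \sqrt{12472 + 3314}\right) \left(29444 + \left(\left(-79 + 142\right) - 1126\right)\right) = \left(42064 + \sqrt{15786}\right) \left(29444 + \left(63 - 1126\right)\right) = \left(42064 + 3 \sqrt{1754}\right) \left(29444 - 1063\right) = \left(42064 + 3 \sqrt{1754}\right) 28381 = 1193818384 + 85143 \sqrt{1754}$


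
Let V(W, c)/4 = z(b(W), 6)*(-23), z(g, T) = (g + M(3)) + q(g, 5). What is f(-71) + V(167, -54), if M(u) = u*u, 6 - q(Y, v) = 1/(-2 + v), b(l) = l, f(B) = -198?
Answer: -50734/3 ≈ -16911.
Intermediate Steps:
q(Y, v) = 6 - 1/(-2 + v)
M(u) = u²
z(g, T) = 44/3 + g (z(g, T) = (g + 3²) + (-13 + 6*5)/(-2 + 5) = (g + 9) + (-13 + 30)/3 = (9 + g) + (⅓)*17 = (9 + g) + 17/3 = 44/3 + g)
V(W, c) = -4048/3 - 92*W (V(W, c) = 4*((44/3 + W)*(-23)) = 4*(-1012/3 - 23*W) = -4048/3 - 92*W)
f(-71) + V(167, -54) = -198 + (-4048/3 - 92*167) = -198 + (-4048/3 - 15364) = -198 - 50140/3 = -50734/3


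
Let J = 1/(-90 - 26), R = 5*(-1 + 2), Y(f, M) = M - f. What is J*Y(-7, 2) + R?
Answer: 571/116 ≈ 4.9224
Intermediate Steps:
R = 5 (R = 5*1 = 5)
J = -1/116 (J = 1/(-116) = -1/116 ≈ -0.0086207)
J*Y(-7, 2) + R = -(2 - 1*(-7))/116 + 5 = -(2 + 7)/116 + 5 = -1/116*9 + 5 = -9/116 + 5 = 571/116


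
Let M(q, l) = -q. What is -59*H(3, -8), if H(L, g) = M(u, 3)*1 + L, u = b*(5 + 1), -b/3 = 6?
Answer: -6549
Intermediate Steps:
b = -18 (b = -3*6 = -18)
u = -108 (u = -18*(5 + 1) = -18*6 = -108)
H(L, g) = 108 + L (H(L, g) = -1*(-108)*1 + L = 108*1 + L = 108 + L)
-59*H(3, -8) = -59*(108 + 3) = -59*111 = -6549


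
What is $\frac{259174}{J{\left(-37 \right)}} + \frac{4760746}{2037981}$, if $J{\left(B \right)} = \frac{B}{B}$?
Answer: $\frac{528196448440}{2037981} \approx 2.5918 \cdot 10^{5}$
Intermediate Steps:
$J{\left(B \right)} = 1$
$\frac{259174}{J{\left(-37 \right)}} + \frac{4760746}{2037981} = \frac{259174}{1} + \frac{4760746}{2037981} = 259174 \cdot 1 + 4760746 \cdot \frac{1}{2037981} = 259174 + \frac{4760746}{2037981} = \frac{528196448440}{2037981}$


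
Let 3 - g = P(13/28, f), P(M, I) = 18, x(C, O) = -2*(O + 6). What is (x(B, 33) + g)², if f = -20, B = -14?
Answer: 8649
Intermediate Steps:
x(C, O) = -12 - 2*O (x(C, O) = -2*(6 + O) = -12 - 2*O)
g = -15 (g = 3 - 1*18 = 3 - 18 = -15)
(x(B, 33) + g)² = ((-12 - 2*33) - 15)² = ((-12 - 66) - 15)² = (-78 - 15)² = (-93)² = 8649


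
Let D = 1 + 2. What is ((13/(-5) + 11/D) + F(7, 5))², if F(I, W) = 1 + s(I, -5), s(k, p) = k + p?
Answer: 3721/225 ≈ 16.538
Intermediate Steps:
D = 3
F(I, W) = -4 + I (F(I, W) = 1 + (I - 5) = 1 + (-5 + I) = -4 + I)
((13/(-5) + 11/D) + F(7, 5))² = ((13/(-5) + 11/3) + (-4 + 7))² = ((13*(-⅕) + 11*(⅓)) + 3)² = ((-13/5 + 11/3) + 3)² = (16/15 + 3)² = (61/15)² = 3721/225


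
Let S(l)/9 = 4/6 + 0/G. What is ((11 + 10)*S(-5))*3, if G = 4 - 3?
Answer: 378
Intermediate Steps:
G = 1
S(l) = 6 (S(l) = 9*(4/6 + 0/1) = 9*(4*(⅙) + 0*1) = 9*(⅔ + 0) = 9*(⅔) = 6)
((11 + 10)*S(-5))*3 = ((11 + 10)*6)*3 = (21*6)*3 = 126*3 = 378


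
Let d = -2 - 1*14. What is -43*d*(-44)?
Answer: -30272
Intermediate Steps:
d = -16 (d = -2 - 14 = -16)
-43*d*(-44) = -43*(-16)*(-44) = 688*(-44) = -30272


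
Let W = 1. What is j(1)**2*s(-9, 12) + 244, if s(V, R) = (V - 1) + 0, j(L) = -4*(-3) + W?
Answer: -1446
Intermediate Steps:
j(L) = 13 (j(L) = -4*(-3) + 1 = 12 + 1 = 13)
s(V, R) = -1 + V (s(V, R) = (-1 + V) + 0 = -1 + V)
j(1)**2*s(-9, 12) + 244 = 13**2*(-1 - 9) + 244 = 169*(-10) + 244 = -1690 + 244 = -1446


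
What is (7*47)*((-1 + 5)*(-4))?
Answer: -5264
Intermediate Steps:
(7*47)*((-1 + 5)*(-4)) = 329*(4*(-4)) = 329*(-16) = -5264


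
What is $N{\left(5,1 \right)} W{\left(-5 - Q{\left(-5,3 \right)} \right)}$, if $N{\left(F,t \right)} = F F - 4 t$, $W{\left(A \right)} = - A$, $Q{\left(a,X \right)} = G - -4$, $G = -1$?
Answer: $168$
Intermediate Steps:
$Q{\left(a,X \right)} = 3$ ($Q{\left(a,X \right)} = -1 - -4 = -1 + 4 = 3$)
$N{\left(F,t \right)} = F^{2} - 4 t$
$N{\left(5,1 \right)} W{\left(-5 - Q{\left(-5,3 \right)} \right)} = \left(5^{2} - 4\right) \left(- (-5 - 3)\right) = \left(25 - 4\right) \left(- (-5 - 3)\right) = 21 \left(\left(-1\right) \left(-8\right)\right) = 21 \cdot 8 = 168$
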